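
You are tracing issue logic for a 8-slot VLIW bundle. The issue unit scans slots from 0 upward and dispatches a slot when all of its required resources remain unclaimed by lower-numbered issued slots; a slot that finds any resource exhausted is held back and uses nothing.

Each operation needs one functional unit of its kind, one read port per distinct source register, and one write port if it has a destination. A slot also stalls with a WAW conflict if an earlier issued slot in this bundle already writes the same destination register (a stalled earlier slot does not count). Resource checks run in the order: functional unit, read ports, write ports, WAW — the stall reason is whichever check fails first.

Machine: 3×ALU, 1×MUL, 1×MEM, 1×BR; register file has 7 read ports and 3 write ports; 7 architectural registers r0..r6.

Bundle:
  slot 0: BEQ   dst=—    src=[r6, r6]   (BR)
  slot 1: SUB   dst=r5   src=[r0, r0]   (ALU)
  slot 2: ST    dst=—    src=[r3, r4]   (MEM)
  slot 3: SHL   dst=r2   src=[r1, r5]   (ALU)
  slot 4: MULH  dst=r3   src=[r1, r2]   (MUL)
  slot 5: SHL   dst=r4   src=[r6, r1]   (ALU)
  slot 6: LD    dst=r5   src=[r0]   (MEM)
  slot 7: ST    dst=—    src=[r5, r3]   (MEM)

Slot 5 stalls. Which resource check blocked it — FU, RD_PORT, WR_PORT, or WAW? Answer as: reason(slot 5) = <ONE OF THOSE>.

reason(slot 5) = RD_PORT

(0) want 1×BR +1rd +0wr — yes → AL3|MU1|ME1|BR0|rd6|wr3
(1) want 1×ALU +1rd +1wr — yes → AL2|MU1|ME1|BR0|rd5|wr2
(2) want 1×MEM +2rd +0wr — yes → AL2|MU1|ME0|BR0|rd3|wr2
(3) want 1×ALU +2rd +1wr — yes → AL1|MU1|ME0|BR0|rd1|wr1
(4) want 1×MUL +2rd +1wr — RD_PORT → AL1|MU1|ME0|BR0|rd1|wr1
(5) want 1×ALU +2rd +1wr — RD_PORT → AL1|MU1|ME0|BR0|rd1|wr1
(6) want 1×MEM +1rd +1wr — FU → AL1|MU1|ME0|BR0|rd1|wr1
(7) want 1×MEM +2rd +0wr — FU → AL1|MU1|ME0|BR0|rd1|wr1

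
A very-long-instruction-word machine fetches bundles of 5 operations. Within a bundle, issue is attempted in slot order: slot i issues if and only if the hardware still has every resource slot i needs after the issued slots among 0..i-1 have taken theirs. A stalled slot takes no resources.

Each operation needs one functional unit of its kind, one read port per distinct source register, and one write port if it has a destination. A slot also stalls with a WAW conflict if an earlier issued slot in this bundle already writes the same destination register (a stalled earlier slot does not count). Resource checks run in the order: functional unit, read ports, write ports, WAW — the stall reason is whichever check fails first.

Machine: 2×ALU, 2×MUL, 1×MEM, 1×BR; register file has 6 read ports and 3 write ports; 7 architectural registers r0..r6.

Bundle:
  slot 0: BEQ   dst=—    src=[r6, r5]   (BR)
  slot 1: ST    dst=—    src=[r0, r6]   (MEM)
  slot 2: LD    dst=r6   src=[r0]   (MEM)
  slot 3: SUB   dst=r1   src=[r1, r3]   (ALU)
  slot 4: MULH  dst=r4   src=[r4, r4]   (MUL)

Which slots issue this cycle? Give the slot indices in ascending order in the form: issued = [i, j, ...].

slot 0 (BR): ISSUE — free A2,Mu2,Ld1,B0 rp4 wp3
slot 1 (MEM): ISSUE — free A2,Mu2,Ld0,B0 rp2 wp3
slot 2 (MEM): stall FU — free A2,Mu2,Ld0,B0 rp2 wp3
slot 3 (ALU): ISSUE — free A1,Mu2,Ld0,B0 rp0 wp2
slot 4 (MUL): stall RD_PORT — free A1,Mu2,Ld0,B0 rp0 wp2

issued = [0, 1, 3]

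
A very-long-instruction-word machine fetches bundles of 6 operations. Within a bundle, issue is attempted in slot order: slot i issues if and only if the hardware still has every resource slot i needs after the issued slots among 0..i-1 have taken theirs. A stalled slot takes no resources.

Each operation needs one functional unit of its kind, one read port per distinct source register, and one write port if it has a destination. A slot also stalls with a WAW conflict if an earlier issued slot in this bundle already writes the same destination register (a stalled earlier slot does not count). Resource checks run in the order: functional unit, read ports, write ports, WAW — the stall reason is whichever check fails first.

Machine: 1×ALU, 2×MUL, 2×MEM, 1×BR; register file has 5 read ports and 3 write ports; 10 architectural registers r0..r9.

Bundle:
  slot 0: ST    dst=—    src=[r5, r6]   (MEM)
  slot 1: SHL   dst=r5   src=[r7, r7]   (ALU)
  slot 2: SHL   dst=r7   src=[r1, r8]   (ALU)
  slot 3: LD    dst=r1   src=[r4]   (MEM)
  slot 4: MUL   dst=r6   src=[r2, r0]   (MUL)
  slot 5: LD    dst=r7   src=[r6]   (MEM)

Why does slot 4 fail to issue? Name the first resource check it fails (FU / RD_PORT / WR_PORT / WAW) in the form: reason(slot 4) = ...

[0] MEM needs rd=2 wr=0: ok; after: ALU=1 MUL=2 MEM=1 BR=1, R=3, W=3
[1] ALU needs rd=1 wr=1: ok; after: ALU=0 MUL=2 MEM=1 BR=1, R=2, W=2
[2] ALU needs rd=2 wr=1: FU; after: ALU=0 MUL=2 MEM=1 BR=1, R=2, W=2
[3] MEM needs rd=1 wr=1: ok; after: ALU=0 MUL=2 MEM=0 BR=1, R=1, W=1
[4] MUL needs rd=2 wr=1: RD_PORT; after: ALU=0 MUL=2 MEM=0 BR=1, R=1, W=1
[5] MEM needs rd=1 wr=1: FU; after: ALU=0 MUL=2 MEM=0 BR=1, R=1, W=1

reason(slot 4) = RD_PORT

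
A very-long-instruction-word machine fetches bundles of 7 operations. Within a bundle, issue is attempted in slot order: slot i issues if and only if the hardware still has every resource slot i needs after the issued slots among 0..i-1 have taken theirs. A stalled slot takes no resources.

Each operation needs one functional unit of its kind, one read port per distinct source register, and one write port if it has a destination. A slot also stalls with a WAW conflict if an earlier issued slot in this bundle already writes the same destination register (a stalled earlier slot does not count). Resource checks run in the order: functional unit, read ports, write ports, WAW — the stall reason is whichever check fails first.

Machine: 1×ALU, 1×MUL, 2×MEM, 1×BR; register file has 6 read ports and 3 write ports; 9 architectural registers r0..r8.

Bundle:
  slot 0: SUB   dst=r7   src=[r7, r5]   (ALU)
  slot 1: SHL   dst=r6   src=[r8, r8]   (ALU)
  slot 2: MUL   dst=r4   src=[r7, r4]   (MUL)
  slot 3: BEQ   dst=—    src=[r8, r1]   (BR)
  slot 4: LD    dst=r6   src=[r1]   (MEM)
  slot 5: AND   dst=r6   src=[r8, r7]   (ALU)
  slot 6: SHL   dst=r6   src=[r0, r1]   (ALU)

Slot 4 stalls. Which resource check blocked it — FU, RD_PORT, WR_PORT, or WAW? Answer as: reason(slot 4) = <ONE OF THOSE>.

reason(slot 4) = RD_PORT

#0 ALU src=r7,r5 dispatched  <A:0 Mu:1 Ld:2 B:1 rd:4 wr:2>
#1 ALU src=r8,r8 held:FU  <A:0 Mu:1 Ld:2 B:1 rd:4 wr:2>
#2 MUL src=r7,r4 dispatched  <A:0 Mu:0 Ld:2 B:1 rd:2 wr:1>
#3 BR src=r8,r1 dispatched  <A:0 Mu:0 Ld:2 B:0 rd:0 wr:1>
#4 MEM src=r1 held:RD_PORT  <A:0 Mu:0 Ld:2 B:0 rd:0 wr:1>
#5 ALU src=r8,r7 held:FU  <A:0 Mu:0 Ld:2 B:0 rd:0 wr:1>
#6 ALU src=r0,r1 held:FU  <A:0 Mu:0 Ld:2 B:0 rd:0 wr:1>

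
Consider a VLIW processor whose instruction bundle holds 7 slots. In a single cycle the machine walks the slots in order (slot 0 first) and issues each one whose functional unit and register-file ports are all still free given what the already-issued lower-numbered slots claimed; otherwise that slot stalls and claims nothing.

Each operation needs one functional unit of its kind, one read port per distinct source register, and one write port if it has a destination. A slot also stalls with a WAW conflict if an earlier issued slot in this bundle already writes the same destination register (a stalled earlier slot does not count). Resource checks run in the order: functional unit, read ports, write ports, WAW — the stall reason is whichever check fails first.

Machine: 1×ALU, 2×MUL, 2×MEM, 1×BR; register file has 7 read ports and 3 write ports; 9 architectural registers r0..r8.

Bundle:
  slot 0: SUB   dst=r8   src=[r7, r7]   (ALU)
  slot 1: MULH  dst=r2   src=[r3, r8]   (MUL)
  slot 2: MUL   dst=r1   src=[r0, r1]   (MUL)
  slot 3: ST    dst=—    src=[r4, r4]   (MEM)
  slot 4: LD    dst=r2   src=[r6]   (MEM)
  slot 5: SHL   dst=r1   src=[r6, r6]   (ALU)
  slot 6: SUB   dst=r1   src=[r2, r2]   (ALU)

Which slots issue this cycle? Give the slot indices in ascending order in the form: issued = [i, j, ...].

issued = [0, 1, 2, 3]

#0 ALU src=r7,r7 dispatched  <A:0 Mu:2 Ld:2 B:1 rd:6 wr:2>
#1 MUL src=r3,r8 dispatched  <A:0 Mu:1 Ld:2 B:1 rd:4 wr:1>
#2 MUL src=r0,r1 dispatched  <A:0 Mu:0 Ld:2 B:1 rd:2 wr:0>
#3 MEM src=r4,r4 dispatched  <A:0 Mu:0 Ld:1 B:1 rd:1 wr:0>
#4 MEM src=r6 held:WR_PORT  <A:0 Mu:0 Ld:1 B:1 rd:1 wr:0>
#5 ALU src=r6,r6 held:FU  <A:0 Mu:0 Ld:1 B:1 rd:1 wr:0>
#6 ALU src=r2,r2 held:FU  <A:0 Mu:0 Ld:1 B:1 rd:1 wr:0>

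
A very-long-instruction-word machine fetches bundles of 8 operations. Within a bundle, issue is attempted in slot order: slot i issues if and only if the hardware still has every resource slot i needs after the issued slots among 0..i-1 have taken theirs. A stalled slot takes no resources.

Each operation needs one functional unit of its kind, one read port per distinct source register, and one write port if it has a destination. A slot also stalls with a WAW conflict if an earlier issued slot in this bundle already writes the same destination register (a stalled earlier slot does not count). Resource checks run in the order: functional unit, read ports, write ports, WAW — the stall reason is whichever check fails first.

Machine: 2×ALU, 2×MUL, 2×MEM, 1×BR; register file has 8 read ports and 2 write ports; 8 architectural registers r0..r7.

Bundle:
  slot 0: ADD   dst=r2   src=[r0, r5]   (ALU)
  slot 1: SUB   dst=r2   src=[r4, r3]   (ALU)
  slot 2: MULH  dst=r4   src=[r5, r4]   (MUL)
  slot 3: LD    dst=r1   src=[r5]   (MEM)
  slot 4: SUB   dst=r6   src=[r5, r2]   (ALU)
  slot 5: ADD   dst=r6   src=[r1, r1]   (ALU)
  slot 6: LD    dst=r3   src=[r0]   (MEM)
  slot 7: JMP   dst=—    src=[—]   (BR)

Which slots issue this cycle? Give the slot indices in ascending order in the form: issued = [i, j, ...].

issued = [0, 2, 7]

#0 ALU src=r0,r5 dispatched  <A:1 Mu:2 Ld:2 B:1 rd:6 wr:1>
#1 ALU src=r4,r3 held:WAW  <A:1 Mu:2 Ld:2 B:1 rd:6 wr:1>
#2 MUL src=r5,r4 dispatched  <A:1 Mu:1 Ld:2 B:1 rd:4 wr:0>
#3 MEM src=r5 held:WR_PORT  <A:1 Mu:1 Ld:2 B:1 rd:4 wr:0>
#4 ALU src=r5,r2 held:WR_PORT  <A:1 Mu:1 Ld:2 B:1 rd:4 wr:0>
#5 ALU src=r1,r1 held:WR_PORT  <A:1 Mu:1 Ld:2 B:1 rd:4 wr:0>
#6 MEM src=r0 held:WR_PORT  <A:1 Mu:1 Ld:2 B:1 rd:4 wr:0>
#7 BR src=- dispatched  <A:1 Mu:1 Ld:2 B:0 rd:4 wr:0>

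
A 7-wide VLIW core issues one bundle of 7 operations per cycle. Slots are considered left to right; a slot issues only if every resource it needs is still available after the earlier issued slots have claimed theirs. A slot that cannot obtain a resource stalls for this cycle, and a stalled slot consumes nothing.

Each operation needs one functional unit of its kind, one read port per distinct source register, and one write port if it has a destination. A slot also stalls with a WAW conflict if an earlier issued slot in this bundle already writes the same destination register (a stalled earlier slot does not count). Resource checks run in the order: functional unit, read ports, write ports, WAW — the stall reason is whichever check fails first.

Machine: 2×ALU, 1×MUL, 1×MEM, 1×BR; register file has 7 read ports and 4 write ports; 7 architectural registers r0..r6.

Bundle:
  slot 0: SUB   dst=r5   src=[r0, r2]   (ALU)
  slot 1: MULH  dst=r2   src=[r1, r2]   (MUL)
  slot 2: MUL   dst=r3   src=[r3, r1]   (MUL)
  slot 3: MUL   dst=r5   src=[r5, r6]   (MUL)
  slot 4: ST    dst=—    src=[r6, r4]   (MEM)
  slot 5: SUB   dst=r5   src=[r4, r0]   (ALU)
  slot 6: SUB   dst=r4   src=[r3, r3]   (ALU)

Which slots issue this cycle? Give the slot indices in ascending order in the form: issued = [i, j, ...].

  0. ALU→r5 ⇒ go  {1A/1Mu/1Ld/1B | 5r 3w}
  1. MUL→r2 ⇒ go  {1A/0Mu/1Ld/1B | 3r 2w}
  2. MUL→r3 ⇒ no(FU)  {1A/0Mu/1Ld/1B | 3r 2w}
  3. MUL→r5 ⇒ no(FU)  {1A/0Mu/1Ld/1B | 3r 2w}
  4. MEM ⇒ go  {1A/0Mu/0Ld/1B | 1r 2w}
  5. ALU→r5 ⇒ no(RD_PORT)  {1A/0Mu/0Ld/1B | 1r 2w}
  6. ALU→r4 ⇒ go  {0A/0Mu/0Ld/1B | 0r 1w}

issued = [0, 1, 4, 6]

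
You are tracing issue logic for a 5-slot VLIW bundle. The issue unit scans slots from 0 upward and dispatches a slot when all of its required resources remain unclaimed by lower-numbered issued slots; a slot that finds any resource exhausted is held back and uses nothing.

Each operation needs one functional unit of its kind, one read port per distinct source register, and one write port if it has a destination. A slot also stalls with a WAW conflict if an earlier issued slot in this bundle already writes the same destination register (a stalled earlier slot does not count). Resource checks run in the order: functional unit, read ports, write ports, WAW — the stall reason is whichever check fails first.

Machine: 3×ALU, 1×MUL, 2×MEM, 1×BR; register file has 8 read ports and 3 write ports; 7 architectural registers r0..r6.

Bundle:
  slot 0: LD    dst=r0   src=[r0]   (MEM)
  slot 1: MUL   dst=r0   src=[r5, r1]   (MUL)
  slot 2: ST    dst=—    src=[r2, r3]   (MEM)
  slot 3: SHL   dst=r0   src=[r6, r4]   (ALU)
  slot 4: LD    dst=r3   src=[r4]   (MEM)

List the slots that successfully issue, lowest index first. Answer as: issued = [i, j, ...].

[0] MEM needs rd=1 wr=1: ok; after: ALU=3 MUL=1 MEM=1 BR=1, R=7, W=2
[1] MUL needs rd=2 wr=1: WAW; after: ALU=3 MUL=1 MEM=1 BR=1, R=7, W=2
[2] MEM needs rd=2 wr=0: ok; after: ALU=3 MUL=1 MEM=0 BR=1, R=5, W=2
[3] ALU needs rd=2 wr=1: WAW; after: ALU=3 MUL=1 MEM=0 BR=1, R=5, W=2
[4] MEM needs rd=1 wr=1: FU; after: ALU=3 MUL=1 MEM=0 BR=1, R=5, W=2

issued = [0, 2]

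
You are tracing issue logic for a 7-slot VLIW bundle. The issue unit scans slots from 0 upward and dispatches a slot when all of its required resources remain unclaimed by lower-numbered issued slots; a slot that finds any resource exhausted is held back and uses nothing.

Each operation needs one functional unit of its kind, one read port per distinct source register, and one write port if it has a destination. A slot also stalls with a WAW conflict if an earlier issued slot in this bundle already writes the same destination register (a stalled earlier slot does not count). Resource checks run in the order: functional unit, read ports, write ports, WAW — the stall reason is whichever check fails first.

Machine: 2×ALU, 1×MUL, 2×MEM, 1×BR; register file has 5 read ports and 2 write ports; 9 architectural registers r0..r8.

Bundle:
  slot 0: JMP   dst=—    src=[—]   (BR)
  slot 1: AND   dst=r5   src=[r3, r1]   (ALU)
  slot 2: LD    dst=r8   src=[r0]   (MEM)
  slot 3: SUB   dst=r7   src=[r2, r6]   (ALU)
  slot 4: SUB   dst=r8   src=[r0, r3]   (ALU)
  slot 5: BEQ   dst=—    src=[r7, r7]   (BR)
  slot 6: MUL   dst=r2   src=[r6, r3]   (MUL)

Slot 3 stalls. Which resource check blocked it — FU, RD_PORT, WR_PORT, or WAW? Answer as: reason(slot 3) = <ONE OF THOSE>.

  0. BR ⇒ go  {2A/1Mu/2Ld/0B | 5r 2w}
  1. ALU→r5 ⇒ go  {1A/1Mu/2Ld/0B | 3r 1w}
  2. MEM→r8 ⇒ go  {1A/1Mu/1Ld/0B | 2r 0w}
  3. ALU→r7 ⇒ no(WR_PORT)  {1A/1Mu/1Ld/0B | 2r 0w}
  4. ALU→r8 ⇒ no(WR_PORT)  {1A/1Mu/1Ld/0B | 2r 0w}
  5. BR ⇒ no(FU)  {1A/1Mu/1Ld/0B | 2r 0w}
  6. MUL→r2 ⇒ no(WR_PORT)  {1A/1Mu/1Ld/0B | 2r 0w}

reason(slot 3) = WR_PORT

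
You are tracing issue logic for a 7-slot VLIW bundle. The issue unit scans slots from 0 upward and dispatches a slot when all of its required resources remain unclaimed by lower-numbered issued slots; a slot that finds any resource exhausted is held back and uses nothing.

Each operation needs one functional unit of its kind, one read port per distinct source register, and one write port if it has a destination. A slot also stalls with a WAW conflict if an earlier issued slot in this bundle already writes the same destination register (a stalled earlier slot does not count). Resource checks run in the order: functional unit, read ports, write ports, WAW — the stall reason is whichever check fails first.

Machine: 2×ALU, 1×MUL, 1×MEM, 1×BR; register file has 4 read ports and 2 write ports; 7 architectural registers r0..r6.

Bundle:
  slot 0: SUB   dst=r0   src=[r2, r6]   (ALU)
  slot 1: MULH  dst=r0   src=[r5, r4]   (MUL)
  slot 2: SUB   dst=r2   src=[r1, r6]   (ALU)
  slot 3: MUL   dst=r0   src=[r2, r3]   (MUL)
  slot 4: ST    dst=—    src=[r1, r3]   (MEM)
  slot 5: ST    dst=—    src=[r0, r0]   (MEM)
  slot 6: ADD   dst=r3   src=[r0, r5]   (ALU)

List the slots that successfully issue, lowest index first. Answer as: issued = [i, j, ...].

issued = [0, 2]

  0. ALU→r0 ⇒ go  {1A/1Mu/1Ld/1B | 2r 1w}
  1. MUL→r0 ⇒ no(WAW)  {1A/1Mu/1Ld/1B | 2r 1w}
  2. ALU→r2 ⇒ go  {0A/1Mu/1Ld/1B | 0r 0w}
  3. MUL→r0 ⇒ no(RD_PORT)  {0A/1Mu/1Ld/1B | 0r 0w}
  4. MEM ⇒ no(RD_PORT)  {0A/1Mu/1Ld/1B | 0r 0w}
  5. MEM ⇒ no(RD_PORT)  {0A/1Mu/1Ld/1B | 0r 0w}
  6. ALU→r3 ⇒ no(FU)  {0A/1Mu/1Ld/1B | 0r 0w}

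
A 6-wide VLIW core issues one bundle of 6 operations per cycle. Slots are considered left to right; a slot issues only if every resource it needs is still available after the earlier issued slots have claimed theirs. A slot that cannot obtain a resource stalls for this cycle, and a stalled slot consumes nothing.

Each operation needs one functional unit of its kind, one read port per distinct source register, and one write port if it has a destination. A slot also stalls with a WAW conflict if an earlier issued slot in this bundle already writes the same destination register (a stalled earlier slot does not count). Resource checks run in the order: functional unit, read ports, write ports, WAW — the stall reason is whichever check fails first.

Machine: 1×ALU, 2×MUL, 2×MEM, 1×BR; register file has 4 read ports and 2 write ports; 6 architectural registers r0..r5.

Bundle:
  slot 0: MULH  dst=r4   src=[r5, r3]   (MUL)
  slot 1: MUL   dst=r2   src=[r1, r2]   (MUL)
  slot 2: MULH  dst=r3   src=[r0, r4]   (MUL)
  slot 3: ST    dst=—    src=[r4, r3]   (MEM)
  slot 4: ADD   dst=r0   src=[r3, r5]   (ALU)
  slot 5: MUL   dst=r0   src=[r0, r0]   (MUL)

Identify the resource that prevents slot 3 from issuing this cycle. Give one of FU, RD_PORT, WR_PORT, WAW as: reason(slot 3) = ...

slot 0 (MUL): ISSUE — free A1,Mu1,Ld2,B1 rp2 wp1
slot 1 (MUL): ISSUE — free A1,Mu0,Ld2,B1 rp0 wp0
slot 2 (MUL): stall FU — free A1,Mu0,Ld2,B1 rp0 wp0
slot 3 (MEM): stall RD_PORT — free A1,Mu0,Ld2,B1 rp0 wp0
slot 4 (ALU): stall RD_PORT — free A1,Mu0,Ld2,B1 rp0 wp0
slot 5 (MUL): stall FU — free A1,Mu0,Ld2,B1 rp0 wp0

reason(slot 3) = RD_PORT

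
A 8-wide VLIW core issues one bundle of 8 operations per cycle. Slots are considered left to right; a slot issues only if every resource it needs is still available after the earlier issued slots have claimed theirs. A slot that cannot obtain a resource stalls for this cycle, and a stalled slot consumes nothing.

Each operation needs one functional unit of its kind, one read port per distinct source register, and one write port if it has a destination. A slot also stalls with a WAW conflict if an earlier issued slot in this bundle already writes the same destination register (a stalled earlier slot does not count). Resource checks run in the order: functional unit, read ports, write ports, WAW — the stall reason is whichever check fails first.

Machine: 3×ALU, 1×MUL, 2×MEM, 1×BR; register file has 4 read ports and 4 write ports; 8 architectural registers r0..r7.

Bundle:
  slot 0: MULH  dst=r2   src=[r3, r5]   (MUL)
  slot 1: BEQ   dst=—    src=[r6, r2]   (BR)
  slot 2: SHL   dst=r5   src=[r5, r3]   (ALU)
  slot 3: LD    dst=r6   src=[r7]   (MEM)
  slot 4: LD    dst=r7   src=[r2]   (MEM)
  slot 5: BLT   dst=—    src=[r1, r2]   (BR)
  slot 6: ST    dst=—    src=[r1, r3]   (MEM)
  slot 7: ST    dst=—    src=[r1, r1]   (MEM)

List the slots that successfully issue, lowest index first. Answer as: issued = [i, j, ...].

issued = [0, 1]

slot 0 (MUL): ISSUE — free A3,Mu0,Ld2,B1 rp2 wp3
slot 1 (BR): ISSUE — free A3,Mu0,Ld2,B0 rp0 wp3
slot 2 (ALU): stall RD_PORT — free A3,Mu0,Ld2,B0 rp0 wp3
slot 3 (MEM): stall RD_PORT — free A3,Mu0,Ld2,B0 rp0 wp3
slot 4 (MEM): stall RD_PORT — free A3,Mu0,Ld2,B0 rp0 wp3
slot 5 (BR): stall FU — free A3,Mu0,Ld2,B0 rp0 wp3
slot 6 (MEM): stall RD_PORT — free A3,Mu0,Ld2,B0 rp0 wp3
slot 7 (MEM): stall RD_PORT — free A3,Mu0,Ld2,B0 rp0 wp3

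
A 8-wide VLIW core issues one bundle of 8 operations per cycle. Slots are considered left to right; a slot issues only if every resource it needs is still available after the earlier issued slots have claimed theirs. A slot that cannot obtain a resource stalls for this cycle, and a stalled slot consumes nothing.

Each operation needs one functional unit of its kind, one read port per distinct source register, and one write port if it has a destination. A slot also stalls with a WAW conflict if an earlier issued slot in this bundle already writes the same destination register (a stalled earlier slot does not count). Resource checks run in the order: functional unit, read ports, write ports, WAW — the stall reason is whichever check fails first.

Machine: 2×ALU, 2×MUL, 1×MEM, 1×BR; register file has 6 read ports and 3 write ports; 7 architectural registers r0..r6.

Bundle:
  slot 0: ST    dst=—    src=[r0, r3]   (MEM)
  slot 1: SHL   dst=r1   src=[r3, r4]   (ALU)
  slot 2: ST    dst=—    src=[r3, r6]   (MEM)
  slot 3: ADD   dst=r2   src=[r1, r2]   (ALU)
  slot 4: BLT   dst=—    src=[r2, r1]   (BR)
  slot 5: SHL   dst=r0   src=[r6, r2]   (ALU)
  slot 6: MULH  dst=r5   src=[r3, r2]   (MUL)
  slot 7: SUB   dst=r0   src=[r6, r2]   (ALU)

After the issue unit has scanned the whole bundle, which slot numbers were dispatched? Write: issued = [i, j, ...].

issued = [0, 1, 3]

slot 0 (MEM): ISSUE — free A2,Mu2,Ld0,B1 rp4 wp3
slot 1 (ALU): ISSUE — free A1,Mu2,Ld0,B1 rp2 wp2
slot 2 (MEM): stall FU — free A1,Mu2,Ld0,B1 rp2 wp2
slot 3 (ALU): ISSUE — free A0,Mu2,Ld0,B1 rp0 wp1
slot 4 (BR): stall RD_PORT — free A0,Mu2,Ld0,B1 rp0 wp1
slot 5 (ALU): stall FU — free A0,Mu2,Ld0,B1 rp0 wp1
slot 6 (MUL): stall RD_PORT — free A0,Mu2,Ld0,B1 rp0 wp1
slot 7 (ALU): stall FU — free A0,Mu2,Ld0,B1 rp0 wp1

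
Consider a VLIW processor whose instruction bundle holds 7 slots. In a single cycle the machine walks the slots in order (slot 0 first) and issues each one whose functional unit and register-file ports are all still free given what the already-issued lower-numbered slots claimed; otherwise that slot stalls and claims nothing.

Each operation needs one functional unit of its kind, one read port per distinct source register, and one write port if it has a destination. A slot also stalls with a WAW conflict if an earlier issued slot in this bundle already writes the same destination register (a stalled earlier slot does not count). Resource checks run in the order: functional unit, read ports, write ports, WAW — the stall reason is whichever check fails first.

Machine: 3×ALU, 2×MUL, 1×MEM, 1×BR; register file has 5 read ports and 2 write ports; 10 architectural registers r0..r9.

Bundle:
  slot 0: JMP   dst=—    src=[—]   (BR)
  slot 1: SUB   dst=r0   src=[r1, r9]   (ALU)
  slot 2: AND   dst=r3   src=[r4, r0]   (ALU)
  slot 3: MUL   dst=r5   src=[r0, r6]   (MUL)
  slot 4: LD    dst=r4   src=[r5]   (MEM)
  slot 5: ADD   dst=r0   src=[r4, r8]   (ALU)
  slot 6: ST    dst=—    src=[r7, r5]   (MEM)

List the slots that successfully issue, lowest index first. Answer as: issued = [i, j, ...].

#0 BR src=- dispatched  <A:3 Mu:2 Ld:1 B:0 rd:5 wr:2>
#1 ALU src=r1,r9 dispatched  <A:2 Mu:2 Ld:1 B:0 rd:3 wr:1>
#2 ALU src=r4,r0 dispatched  <A:1 Mu:2 Ld:1 B:0 rd:1 wr:0>
#3 MUL src=r0,r6 held:RD_PORT  <A:1 Mu:2 Ld:1 B:0 rd:1 wr:0>
#4 MEM src=r5 held:WR_PORT  <A:1 Mu:2 Ld:1 B:0 rd:1 wr:0>
#5 ALU src=r4,r8 held:RD_PORT  <A:1 Mu:2 Ld:1 B:0 rd:1 wr:0>
#6 MEM src=r7,r5 held:RD_PORT  <A:1 Mu:2 Ld:1 B:0 rd:1 wr:0>

issued = [0, 1, 2]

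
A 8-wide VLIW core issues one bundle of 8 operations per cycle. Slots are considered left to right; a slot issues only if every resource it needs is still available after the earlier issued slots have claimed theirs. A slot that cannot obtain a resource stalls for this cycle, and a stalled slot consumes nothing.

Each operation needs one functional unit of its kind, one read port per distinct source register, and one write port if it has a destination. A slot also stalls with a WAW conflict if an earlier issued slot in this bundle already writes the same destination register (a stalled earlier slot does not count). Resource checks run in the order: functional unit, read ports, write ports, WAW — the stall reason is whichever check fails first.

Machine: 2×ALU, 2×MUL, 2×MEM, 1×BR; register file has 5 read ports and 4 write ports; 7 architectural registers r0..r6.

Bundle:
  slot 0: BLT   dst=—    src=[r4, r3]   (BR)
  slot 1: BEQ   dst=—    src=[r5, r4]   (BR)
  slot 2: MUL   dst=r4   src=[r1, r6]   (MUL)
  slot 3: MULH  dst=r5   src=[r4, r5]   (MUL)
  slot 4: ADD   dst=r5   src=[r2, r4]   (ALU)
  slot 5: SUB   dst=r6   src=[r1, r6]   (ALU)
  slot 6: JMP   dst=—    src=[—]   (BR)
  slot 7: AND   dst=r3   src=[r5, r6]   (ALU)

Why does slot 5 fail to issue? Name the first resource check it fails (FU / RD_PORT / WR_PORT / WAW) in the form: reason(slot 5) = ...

reason(slot 5) = RD_PORT

  0. BR ⇒ go  {2A/2Mu/2Ld/0B | 3r 4w}
  1. BR ⇒ no(FU)  {2A/2Mu/2Ld/0B | 3r 4w}
  2. MUL→r4 ⇒ go  {2A/1Mu/2Ld/0B | 1r 3w}
  3. MUL→r5 ⇒ no(RD_PORT)  {2A/1Mu/2Ld/0B | 1r 3w}
  4. ALU→r5 ⇒ no(RD_PORT)  {2A/1Mu/2Ld/0B | 1r 3w}
  5. ALU→r6 ⇒ no(RD_PORT)  {2A/1Mu/2Ld/0B | 1r 3w}
  6. BR ⇒ no(FU)  {2A/1Mu/2Ld/0B | 1r 3w}
  7. ALU→r3 ⇒ no(RD_PORT)  {2A/1Mu/2Ld/0B | 1r 3w}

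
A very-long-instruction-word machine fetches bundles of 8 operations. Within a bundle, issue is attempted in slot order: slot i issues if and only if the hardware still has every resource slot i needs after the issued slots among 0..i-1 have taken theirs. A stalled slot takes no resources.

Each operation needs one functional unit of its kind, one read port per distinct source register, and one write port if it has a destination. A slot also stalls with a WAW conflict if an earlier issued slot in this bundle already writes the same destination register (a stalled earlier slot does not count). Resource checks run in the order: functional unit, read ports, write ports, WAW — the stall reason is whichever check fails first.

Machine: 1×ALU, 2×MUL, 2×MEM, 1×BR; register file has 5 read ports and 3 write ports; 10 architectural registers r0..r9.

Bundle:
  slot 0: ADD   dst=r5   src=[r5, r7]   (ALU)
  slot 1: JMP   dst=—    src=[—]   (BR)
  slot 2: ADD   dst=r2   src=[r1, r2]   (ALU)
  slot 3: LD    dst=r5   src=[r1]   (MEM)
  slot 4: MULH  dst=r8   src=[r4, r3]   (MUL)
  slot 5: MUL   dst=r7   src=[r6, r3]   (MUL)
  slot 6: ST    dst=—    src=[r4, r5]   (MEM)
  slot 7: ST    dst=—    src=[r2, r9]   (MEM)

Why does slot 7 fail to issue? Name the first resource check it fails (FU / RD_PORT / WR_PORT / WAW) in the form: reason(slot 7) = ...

reason(slot 7) = RD_PORT

(0) want 1×ALU +2rd +1wr — yes → AL0|MU2|ME2|BR1|rd3|wr2
(1) want 1×BR +0rd +0wr — yes → AL0|MU2|ME2|BR0|rd3|wr2
(2) want 1×ALU +2rd +1wr — FU → AL0|MU2|ME2|BR0|rd3|wr2
(3) want 1×MEM +1rd +1wr — WAW → AL0|MU2|ME2|BR0|rd3|wr2
(4) want 1×MUL +2rd +1wr — yes → AL0|MU1|ME2|BR0|rd1|wr1
(5) want 1×MUL +2rd +1wr — RD_PORT → AL0|MU1|ME2|BR0|rd1|wr1
(6) want 1×MEM +2rd +0wr — RD_PORT → AL0|MU1|ME2|BR0|rd1|wr1
(7) want 1×MEM +2rd +0wr — RD_PORT → AL0|MU1|ME2|BR0|rd1|wr1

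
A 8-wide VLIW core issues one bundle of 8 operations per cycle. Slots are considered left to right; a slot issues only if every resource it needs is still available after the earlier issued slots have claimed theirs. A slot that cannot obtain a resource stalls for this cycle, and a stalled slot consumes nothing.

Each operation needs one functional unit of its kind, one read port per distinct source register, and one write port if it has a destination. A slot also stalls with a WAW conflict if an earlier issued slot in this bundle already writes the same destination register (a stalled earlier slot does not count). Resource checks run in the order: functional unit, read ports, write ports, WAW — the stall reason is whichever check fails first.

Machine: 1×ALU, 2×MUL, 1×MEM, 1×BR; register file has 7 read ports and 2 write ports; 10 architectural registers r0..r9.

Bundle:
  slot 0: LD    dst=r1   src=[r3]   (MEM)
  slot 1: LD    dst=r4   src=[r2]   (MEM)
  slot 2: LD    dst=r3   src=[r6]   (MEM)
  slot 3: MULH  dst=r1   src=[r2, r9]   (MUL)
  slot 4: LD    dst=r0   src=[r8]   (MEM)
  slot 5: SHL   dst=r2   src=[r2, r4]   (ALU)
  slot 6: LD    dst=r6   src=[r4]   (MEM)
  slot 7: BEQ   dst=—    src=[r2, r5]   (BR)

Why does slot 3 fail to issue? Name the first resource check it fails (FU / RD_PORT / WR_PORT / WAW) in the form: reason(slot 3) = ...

reason(slot 3) = WAW

#0 MEM src=r3 dispatched  <A:1 Mu:2 Ld:0 B:1 rd:6 wr:1>
#1 MEM src=r2 held:FU  <A:1 Mu:2 Ld:0 B:1 rd:6 wr:1>
#2 MEM src=r6 held:FU  <A:1 Mu:2 Ld:0 B:1 rd:6 wr:1>
#3 MUL src=r2,r9 held:WAW  <A:1 Mu:2 Ld:0 B:1 rd:6 wr:1>
#4 MEM src=r8 held:FU  <A:1 Mu:2 Ld:0 B:1 rd:6 wr:1>
#5 ALU src=r2,r4 dispatched  <A:0 Mu:2 Ld:0 B:1 rd:4 wr:0>
#6 MEM src=r4 held:FU  <A:0 Mu:2 Ld:0 B:1 rd:4 wr:0>
#7 BR src=r2,r5 dispatched  <A:0 Mu:2 Ld:0 B:0 rd:2 wr:0>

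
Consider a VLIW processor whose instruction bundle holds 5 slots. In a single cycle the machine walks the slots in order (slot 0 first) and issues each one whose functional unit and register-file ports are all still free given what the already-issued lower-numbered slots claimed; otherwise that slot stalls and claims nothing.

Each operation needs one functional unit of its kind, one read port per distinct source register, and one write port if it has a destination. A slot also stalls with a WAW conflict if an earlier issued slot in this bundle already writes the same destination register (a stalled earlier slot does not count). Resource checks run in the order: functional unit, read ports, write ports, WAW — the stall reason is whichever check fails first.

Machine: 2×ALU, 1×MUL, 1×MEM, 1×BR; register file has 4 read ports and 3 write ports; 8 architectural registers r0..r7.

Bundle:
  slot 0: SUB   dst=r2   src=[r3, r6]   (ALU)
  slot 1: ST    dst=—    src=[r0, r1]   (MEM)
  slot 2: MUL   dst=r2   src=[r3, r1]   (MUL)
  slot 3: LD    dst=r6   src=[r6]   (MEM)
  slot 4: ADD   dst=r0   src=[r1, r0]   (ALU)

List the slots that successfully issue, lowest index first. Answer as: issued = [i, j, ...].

issued = [0, 1]

[0] ALU needs rd=2 wr=1: ok; after: ALU=1 MUL=1 MEM=1 BR=1, R=2, W=2
[1] MEM needs rd=2 wr=0: ok; after: ALU=1 MUL=1 MEM=0 BR=1, R=0, W=2
[2] MUL needs rd=2 wr=1: RD_PORT; after: ALU=1 MUL=1 MEM=0 BR=1, R=0, W=2
[3] MEM needs rd=1 wr=1: FU; after: ALU=1 MUL=1 MEM=0 BR=1, R=0, W=2
[4] ALU needs rd=2 wr=1: RD_PORT; after: ALU=1 MUL=1 MEM=0 BR=1, R=0, W=2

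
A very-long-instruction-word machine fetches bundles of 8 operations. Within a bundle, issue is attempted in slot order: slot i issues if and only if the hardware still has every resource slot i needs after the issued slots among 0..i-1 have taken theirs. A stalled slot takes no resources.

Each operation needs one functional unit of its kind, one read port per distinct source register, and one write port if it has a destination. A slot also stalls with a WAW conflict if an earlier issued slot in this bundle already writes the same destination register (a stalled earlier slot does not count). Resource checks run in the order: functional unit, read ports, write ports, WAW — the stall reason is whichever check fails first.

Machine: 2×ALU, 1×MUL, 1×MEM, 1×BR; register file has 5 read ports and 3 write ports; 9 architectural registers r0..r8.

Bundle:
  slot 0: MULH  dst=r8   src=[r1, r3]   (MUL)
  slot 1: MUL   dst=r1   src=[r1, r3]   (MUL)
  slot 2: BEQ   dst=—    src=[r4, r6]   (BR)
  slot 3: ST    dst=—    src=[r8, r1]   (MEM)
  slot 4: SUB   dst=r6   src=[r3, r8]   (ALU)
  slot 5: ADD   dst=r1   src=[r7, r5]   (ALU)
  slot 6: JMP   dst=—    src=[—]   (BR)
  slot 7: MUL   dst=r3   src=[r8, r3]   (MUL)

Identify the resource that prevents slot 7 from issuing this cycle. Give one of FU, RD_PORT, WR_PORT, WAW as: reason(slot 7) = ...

reason(slot 7) = FU

[0] MUL needs rd=2 wr=1: ok; after: ALU=2 MUL=0 MEM=1 BR=1, R=3, W=2
[1] MUL needs rd=2 wr=1: FU; after: ALU=2 MUL=0 MEM=1 BR=1, R=3, W=2
[2] BR needs rd=2 wr=0: ok; after: ALU=2 MUL=0 MEM=1 BR=0, R=1, W=2
[3] MEM needs rd=2 wr=0: RD_PORT; after: ALU=2 MUL=0 MEM=1 BR=0, R=1, W=2
[4] ALU needs rd=2 wr=1: RD_PORT; after: ALU=2 MUL=0 MEM=1 BR=0, R=1, W=2
[5] ALU needs rd=2 wr=1: RD_PORT; after: ALU=2 MUL=0 MEM=1 BR=0, R=1, W=2
[6] BR needs rd=0 wr=0: FU; after: ALU=2 MUL=0 MEM=1 BR=0, R=1, W=2
[7] MUL needs rd=2 wr=1: FU; after: ALU=2 MUL=0 MEM=1 BR=0, R=1, W=2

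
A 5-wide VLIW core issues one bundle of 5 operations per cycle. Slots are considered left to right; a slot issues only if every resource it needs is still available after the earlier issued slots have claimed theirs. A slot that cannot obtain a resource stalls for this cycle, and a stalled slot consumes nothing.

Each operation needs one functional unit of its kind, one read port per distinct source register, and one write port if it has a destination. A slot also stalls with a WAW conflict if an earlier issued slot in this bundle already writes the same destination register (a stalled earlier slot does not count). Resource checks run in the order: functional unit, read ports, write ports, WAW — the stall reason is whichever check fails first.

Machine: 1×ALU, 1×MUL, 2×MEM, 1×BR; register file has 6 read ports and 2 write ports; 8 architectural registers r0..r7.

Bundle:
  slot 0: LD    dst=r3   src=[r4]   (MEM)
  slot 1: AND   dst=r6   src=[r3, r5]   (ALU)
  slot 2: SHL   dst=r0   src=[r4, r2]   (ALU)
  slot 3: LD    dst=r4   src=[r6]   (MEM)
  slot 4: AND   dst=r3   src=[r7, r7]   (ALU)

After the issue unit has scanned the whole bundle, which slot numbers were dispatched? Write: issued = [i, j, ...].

(0) want 1×MEM +1rd +1wr — yes → AL1|MU1|ME1|BR1|rd5|wr1
(1) want 1×ALU +2rd +1wr — yes → AL0|MU1|ME1|BR1|rd3|wr0
(2) want 1×ALU +2rd +1wr — FU → AL0|MU1|ME1|BR1|rd3|wr0
(3) want 1×MEM +1rd +1wr — WR_PORT → AL0|MU1|ME1|BR1|rd3|wr0
(4) want 1×ALU +1rd +1wr — FU → AL0|MU1|ME1|BR1|rd3|wr0

issued = [0, 1]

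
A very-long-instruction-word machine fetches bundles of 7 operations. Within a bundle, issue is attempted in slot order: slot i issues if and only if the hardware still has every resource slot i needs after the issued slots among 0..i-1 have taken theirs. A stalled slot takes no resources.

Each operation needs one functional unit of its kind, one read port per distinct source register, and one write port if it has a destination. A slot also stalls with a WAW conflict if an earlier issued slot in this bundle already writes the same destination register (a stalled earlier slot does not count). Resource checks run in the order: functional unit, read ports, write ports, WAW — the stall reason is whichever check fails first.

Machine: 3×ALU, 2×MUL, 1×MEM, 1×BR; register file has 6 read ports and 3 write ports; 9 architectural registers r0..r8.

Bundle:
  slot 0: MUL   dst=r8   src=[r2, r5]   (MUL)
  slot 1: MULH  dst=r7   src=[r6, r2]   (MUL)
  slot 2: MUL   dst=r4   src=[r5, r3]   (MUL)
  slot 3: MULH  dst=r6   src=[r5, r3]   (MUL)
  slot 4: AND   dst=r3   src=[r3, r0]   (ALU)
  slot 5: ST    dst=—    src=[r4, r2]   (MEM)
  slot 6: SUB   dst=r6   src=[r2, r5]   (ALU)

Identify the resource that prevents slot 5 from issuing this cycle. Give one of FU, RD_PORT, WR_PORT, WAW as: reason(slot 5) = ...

slot 0 (MUL): ISSUE — free A3,Mu1,Ld1,B1 rp4 wp2
slot 1 (MUL): ISSUE — free A3,Mu0,Ld1,B1 rp2 wp1
slot 2 (MUL): stall FU — free A3,Mu0,Ld1,B1 rp2 wp1
slot 3 (MUL): stall FU — free A3,Mu0,Ld1,B1 rp2 wp1
slot 4 (ALU): ISSUE — free A2,Mu0,Ld1,B1 rp0 wp0
slot 5 (MEM): stall RD_PORT — free A2,Mu0,Ld1,B1 rp0 wp0
slot 6 (ALU): stall RD_PORT — free A2,Mu0,Ld1,B1 rp0 wp0

reason(slot 5) = RD_PORT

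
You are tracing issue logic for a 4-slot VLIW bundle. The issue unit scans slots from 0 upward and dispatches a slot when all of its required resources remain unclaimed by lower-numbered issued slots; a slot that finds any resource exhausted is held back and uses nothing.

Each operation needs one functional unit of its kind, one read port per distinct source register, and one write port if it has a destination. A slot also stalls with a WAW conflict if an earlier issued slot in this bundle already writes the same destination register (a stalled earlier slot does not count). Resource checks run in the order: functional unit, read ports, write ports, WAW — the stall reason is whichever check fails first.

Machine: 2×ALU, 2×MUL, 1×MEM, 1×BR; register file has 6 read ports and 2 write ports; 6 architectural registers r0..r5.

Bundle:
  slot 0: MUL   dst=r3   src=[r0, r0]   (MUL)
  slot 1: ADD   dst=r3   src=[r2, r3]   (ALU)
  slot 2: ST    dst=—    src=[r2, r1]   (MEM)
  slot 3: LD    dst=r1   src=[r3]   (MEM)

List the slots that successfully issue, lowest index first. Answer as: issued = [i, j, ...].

  0. MUL→r3 ⇒ go  {2A/1Mu/1Ld/1B | 5r 1w}
  1. ALU→r3 ⇒ no(WAW)  {2A/1Mu/1Ld/1B | 5r 1w}
  2. MEM ⇒ go  {2A/1Mu/0Ld/1B | 3r 1w}
  3. MEM→r1 ⇒ no(FU)  {2A/1Mu/0Ld/1B | 3r 1w}

issued = [0, 2]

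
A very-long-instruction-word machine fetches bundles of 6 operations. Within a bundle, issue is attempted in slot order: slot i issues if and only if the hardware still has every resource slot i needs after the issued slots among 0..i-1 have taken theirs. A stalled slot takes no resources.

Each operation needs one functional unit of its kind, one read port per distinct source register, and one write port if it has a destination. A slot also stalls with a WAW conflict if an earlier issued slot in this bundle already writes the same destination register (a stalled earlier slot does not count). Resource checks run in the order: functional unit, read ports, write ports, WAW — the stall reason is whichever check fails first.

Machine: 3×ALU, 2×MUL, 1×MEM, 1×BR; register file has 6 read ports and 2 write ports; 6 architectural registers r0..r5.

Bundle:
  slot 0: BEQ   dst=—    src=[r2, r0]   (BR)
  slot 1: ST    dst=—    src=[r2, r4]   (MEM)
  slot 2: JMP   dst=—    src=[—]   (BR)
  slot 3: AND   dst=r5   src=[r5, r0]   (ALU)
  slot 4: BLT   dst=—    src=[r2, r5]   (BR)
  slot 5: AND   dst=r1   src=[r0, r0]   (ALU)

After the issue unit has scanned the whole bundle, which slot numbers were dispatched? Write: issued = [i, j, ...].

issued = [0, 1, 3]

[0] BR needs rd=2 wr=0: ok; after: ALU=3 MUL=2 MEM=1 BR=0, R=4, W=2
[1] MEM needs rd=2 wr=0: ok; after: ALU=3 MUL=2 MEM=0 BR=0, R=2, W=2
[2] BR needs rd=0 wr=0: FU; after: ALU=3 MUL=2 MEM=0 BR=0, R=2, W=2
[3] ALU needs rd=2 wr=1: ok; after: ALU=2 MUL=2 MEM=0 BR=0, R=0, W=1
[4] BR needs rd=2 wr=0: FU; after: ALU=2 MUL=2 MEM=0 BR=0, R=0, W=1
[5] ALU needs rd=1 wr=1: RD_PORT; after: ALU=2 MUL=2 MEM=0 BR=0, R=0, W=1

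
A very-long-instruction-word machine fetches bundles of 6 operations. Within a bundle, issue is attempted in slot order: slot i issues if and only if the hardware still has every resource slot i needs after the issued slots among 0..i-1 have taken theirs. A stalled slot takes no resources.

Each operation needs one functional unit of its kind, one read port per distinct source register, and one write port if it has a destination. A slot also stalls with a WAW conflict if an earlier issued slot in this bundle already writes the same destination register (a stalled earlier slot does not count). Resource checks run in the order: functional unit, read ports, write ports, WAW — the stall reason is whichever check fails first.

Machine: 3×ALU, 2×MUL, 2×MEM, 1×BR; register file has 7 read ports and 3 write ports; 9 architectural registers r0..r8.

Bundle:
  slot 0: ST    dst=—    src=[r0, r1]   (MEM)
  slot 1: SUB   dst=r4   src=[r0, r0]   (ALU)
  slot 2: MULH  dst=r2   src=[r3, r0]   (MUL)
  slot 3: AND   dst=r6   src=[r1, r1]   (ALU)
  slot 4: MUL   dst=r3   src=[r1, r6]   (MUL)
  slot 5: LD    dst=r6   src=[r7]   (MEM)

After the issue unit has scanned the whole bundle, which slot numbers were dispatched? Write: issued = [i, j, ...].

issued = [0, 1, 2, 3]

[0] MEM needs rd=2 wr=0: ok; after: ALU=3 MUL=2 MEM=1 BR=1, R=5, W=3
[1] ALU needs rd=1 wr=1: ok; after: ALU=2 MUL=2 MEM=1 BR=1, R=4, W=2
[2] MUL needs rd=2 wr=1: ok; after: ALU=2 MUL=1 MEM=1 BR=1, R=2, W=1
[3] ALU needs rd=1 wr=1: ok; after: ALU=1 MUL=1 MEM=1 BR=1, R=1, W=0
[4] MUL needs rd=2 wr=1: RD_PORT; after: ALU=1 MUL=1 MEM=1 BR=1, R=1, W=0
[5] MEM needs rd=1 wr=1: WR_PORT; after: ALU=1 MUL=1 MEM=1 BR=1, R=1, W=0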